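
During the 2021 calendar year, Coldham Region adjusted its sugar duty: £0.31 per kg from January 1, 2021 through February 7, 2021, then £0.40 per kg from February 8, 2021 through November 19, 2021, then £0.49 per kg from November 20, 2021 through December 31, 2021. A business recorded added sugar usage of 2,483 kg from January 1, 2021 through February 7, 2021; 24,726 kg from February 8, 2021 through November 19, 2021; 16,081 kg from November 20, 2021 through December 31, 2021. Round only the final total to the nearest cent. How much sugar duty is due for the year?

£18,539.82

January 1 – February 7, 2021: 2,483 kg at £0.31/kg → £769.73
February 8 – November 19, 2021: 24,726 kg at £0.40/kg → £9,890.40
November 20 – December 31, 2021: 16,081 kg at £0.49/kg → £7,879.69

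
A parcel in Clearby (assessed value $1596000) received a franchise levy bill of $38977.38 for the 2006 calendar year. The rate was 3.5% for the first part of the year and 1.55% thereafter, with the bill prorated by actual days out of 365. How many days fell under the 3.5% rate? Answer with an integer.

167 days

Let d = days at the first rate; then 365 − d days at the second rate.
$1596000 × [3.5%·d + 1.55%·(365−d)] / 365 = $38977.38
Solving gives d = 167, so the new rate took effect on 17 Jun 2006.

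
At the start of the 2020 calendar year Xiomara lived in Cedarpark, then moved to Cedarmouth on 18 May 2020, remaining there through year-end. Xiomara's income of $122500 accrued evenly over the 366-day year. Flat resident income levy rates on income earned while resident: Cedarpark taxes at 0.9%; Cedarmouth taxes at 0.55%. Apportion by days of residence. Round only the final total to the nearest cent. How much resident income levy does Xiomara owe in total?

$835.41

Cedarpark, 1 January – 17 May 2020: 138 days → $122500 × 0.9% × 138/366 = $415.6967
Cedarmouth, 18 May – 31 December 2020: 228 days → $122500 × 0.55% × 228/366 = $419.7131
Total = $835.4098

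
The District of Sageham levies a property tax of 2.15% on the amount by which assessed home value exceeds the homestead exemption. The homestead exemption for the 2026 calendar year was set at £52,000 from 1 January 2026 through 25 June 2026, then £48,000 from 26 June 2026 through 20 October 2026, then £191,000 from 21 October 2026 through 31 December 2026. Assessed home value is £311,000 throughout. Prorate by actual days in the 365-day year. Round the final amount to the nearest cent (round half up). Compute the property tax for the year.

1 January – 25 June 2026: 176 days, exemption £52,000 → (£311,000 − £52,000) × 2.15% × 176/365 = £2,685.0849
26 June – 20 October 2026: 117 days, exemption £48,000 → (£311,000 − £48,000) × 2.15% × 117/365 = £1,812.5384
21 October – 31 December 2026: 72 days, exemption £191,000 → (£311,000 − £191,000) × 2.15% × 72/365 = £508.9315
Total = £5,006.5548

£5,006.55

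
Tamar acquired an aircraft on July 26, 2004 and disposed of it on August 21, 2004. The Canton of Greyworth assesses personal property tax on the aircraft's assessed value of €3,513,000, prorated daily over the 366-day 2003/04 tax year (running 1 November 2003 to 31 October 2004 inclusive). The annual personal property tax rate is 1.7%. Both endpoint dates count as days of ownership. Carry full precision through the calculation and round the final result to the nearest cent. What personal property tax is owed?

Days held (July 26 – August 21, 2004): 27 out of 366
Tax = €3,513,000 × 1.7% × 27/366 = €4,405.6475

€4,405.65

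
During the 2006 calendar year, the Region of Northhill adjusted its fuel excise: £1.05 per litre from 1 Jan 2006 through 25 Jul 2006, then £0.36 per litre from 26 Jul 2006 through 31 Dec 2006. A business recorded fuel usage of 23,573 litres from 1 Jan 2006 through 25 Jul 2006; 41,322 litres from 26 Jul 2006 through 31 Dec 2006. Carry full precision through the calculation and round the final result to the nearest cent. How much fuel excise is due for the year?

£39,627.57

1 Jan – 25 Jul 2006: 23,573 litres at £1.05/litre → £24,751.65
26 Jul – 31 Dec 2006: 41,322 litres at £0.36/litre → £14,875.92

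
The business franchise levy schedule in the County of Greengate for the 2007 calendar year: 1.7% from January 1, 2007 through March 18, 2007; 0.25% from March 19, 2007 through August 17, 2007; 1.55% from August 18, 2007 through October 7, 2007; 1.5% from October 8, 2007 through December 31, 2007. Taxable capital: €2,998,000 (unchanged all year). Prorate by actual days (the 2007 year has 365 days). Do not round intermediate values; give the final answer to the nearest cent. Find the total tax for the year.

January 1 – March 18, 2007: 77 days at 1.7% → €2,998,000 × 1.7% × 77/365 = €10,751.7315
March 19 – August 17, 2007: 152 days at 0.25% → €2,998,000 × 0.25% × 152/365 = €3,121.2055
August 18 – October 7, 2007: 51 days at 1.55% → €2,998,000 × 1.55% × 51/365 = €6,492.9288
October 8 – December 31, 2007: 85 days at 1.5% → €2,998,000 × 1.5% × 85/365 = €10,472.4658
Total = €30,838.3315

€30,838.33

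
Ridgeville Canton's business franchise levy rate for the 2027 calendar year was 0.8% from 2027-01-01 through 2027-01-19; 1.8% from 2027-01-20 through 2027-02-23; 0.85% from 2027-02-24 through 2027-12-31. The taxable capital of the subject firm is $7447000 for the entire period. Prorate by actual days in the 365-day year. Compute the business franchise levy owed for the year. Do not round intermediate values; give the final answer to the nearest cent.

2027-01-01 to 2027-01-19: 19 days at 0.8% → $7447000 × 0.8% × 19/365 = $3101.2164
2027-01-20 to 2027-02-23: 35 days at 1.8% → $7447000 × 1.8% × 35/365 = $12853.7260
2027-02-24 to 2027-12-31: 311 days at 0.85% → $7447000 × 0.85% × 311/365 = $53934.6425
Total = $69889.5849

$69889.58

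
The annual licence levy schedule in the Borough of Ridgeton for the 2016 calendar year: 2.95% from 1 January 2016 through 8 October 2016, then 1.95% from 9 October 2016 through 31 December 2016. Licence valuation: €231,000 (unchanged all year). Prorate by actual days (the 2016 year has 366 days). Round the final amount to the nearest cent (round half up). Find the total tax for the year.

€6,284.34

1 January – 8 October 2016: 282 days at 2.95% → €231,000 × 2.95% × 282/366 = €5,250.5164
9 October – 31 December 2016: 84 days at 1.95% → €231,000 × 1.95% × 84/366 = €1,033.8197
Total = €6,284.3361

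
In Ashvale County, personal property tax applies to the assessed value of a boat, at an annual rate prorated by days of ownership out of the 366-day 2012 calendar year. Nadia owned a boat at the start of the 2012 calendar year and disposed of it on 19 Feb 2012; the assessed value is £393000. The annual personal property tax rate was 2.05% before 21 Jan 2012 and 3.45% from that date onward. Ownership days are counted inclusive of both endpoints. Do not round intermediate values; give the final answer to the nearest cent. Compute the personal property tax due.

1 Jan – 20 Jan 2012: 20 days at 2.05% → £393000 × 2.05% × 20/366 = £440.2459
21 Jan – 19 Feb 2012: 30 days at 3.45% → £393000 × 3.45% × 30/366 = £1111.3525
Total = £1551.5984

£1551.60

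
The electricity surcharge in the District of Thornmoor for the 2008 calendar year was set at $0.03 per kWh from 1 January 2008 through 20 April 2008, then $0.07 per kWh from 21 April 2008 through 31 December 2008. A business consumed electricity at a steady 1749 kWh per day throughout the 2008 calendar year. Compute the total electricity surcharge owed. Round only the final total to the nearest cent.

1 January – 20 April 2008: 111 days × 1749 kWh/day = 194,139 kWh at $0.03/kWh → $5824.17
21 April – 31 December 2008: 255 days × 1749 kWh/day = 445,995 kWh at $0.07/kWh → $31219.65

$37043.82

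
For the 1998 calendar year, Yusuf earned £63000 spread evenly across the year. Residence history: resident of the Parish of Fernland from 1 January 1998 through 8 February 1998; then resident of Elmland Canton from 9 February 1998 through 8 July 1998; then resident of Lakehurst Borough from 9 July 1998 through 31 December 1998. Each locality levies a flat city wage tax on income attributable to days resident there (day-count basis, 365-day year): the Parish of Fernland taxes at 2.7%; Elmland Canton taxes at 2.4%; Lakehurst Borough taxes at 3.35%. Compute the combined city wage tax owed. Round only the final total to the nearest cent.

£1820.79

The Parish of Fernland, 1 January – 8 February 1998: 39 days → £63000 × 2.7% × 39/365 = £181.7507
Elmland Canton, 9 February – 8 July 1998: 150 days → £63000 × 2.4% × 150/365 = £621.3699
Lakehurst Borough, 9 July – 31 December 1998: 176 days → £63000 × 3.35% × 176/365 = £1017.6658
Total = £1820.7863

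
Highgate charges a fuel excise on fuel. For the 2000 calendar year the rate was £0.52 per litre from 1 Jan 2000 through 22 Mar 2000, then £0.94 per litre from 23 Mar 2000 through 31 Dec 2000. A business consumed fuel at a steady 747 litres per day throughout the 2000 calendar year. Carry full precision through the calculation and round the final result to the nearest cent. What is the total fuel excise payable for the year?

£231,271.20

1 Jan – 22 Mar 2000: 82 days × 747 litres/day = 61,254 litres at £0.52/litre → £31,852.08
23 Mar – 31 Dec 2000: 284 days × 747 litres/day = 212,148 litres at £0.94/litre → £199,419.12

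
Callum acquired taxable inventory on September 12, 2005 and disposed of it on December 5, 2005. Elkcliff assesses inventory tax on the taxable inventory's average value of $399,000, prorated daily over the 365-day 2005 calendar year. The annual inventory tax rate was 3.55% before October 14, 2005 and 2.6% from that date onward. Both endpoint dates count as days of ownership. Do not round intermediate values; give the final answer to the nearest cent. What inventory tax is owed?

$2,748.18

September 12 – October 13, 2005: 32 days at 3.55% → $399,000 × 3.55% × 32/365 = $1,241.8192
October 14 – December 5, 2005: 53 days at 2.6% → $399,000 × 2.6% × 53/365 = $1,506.3616
Total = $2,748.1808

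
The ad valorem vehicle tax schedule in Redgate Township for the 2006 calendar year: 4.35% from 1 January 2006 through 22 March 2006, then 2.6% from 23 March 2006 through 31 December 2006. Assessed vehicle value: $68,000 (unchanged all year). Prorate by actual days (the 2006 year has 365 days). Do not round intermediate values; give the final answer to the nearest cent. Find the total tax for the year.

1 January – 22 March 2006: 81 days at 4.35% → $68,000 × 4.35% × 81/365 = $656.4329
23 March – 31 December 2006: 284 days at 2.6% → $68,000 × 2.6% × 284/365 = $1,375.6493
Total = $2,032.0822

$2,032.08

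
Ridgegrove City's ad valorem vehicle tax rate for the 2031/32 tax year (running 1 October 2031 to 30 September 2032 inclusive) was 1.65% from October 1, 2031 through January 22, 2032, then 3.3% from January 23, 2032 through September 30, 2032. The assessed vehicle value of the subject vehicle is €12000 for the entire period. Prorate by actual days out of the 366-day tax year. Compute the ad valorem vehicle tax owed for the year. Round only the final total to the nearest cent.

October 1, 2031 – January 22, 2032: 114 days at 1.65% → €12000 × 1.65% × 114/366 = €61.6721
January 23 – September 30, 2032: 252 days at 3.3% → €12000 × 3.3% × 252/366 = €272.6557
Total = €334.3279

€334.33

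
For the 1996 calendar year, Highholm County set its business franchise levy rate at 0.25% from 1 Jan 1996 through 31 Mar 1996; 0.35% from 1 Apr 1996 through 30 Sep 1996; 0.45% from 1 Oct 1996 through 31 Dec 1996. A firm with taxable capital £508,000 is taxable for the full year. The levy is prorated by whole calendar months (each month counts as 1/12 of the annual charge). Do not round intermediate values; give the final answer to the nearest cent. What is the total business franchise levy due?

£1,778.00

1 Jan – 31 Mar 1996: 3 months at 0.25% → £508,000 × 0.25% × 3/12 = £317.5000
1 Apr – 30 Sep 1996: 6 months at 0.35% → £508,000 × 0.35% × 6/12 = £889.0000
1 Oct – 31 Dec 1996: 3 months at 0.45% → £508,000 × 0.45% × 3/12 = £571.5000
Total = £1,778.0000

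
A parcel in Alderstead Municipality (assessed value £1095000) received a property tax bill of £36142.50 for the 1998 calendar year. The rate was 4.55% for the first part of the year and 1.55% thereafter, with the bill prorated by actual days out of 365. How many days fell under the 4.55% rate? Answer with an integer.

Let d = days at the first rate; then 365 − d days at the second rate.
£1095000 × [4.55%·d + 1.55%·(365−d)] / 365 = £36142.50
Solving gives d = 213, so the new rate took effect on 2 Aug 1998.

213 days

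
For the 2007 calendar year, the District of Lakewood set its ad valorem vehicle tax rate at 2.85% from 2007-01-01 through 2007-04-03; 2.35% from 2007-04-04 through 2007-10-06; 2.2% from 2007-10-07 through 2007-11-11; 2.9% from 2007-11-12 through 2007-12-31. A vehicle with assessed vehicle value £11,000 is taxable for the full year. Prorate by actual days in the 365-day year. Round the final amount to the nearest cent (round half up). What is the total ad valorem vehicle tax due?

2007-01-01 to 2007-04-03: 93 days at 2.85% → £11,000 × 2.85% × 93/365 = £79.8781
2007-04-04 to 2007-10-06: 186 days at 2.35% → £11,000 × 2.35% × 186/365 = £131.7288
2007-10-07 to 2007-11-11: 36 days at 2.2% → £11,000 × 2.2% × 36/365 = £23.8685
2007-11-12 to 2007-12-31: 50 days at 2.9% → £11,000 × 2.9% × 50/365 = £43.6986
Total = £279.1740

£279.17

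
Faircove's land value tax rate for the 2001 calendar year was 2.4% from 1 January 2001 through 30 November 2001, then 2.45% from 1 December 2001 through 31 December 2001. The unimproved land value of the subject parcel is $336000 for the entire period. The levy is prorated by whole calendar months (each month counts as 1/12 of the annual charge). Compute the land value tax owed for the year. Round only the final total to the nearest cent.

$8078.00

1 January – 30 November 2001: 11 months at 2.4% → $336000 × 2.4% × 11/12 = $7392.0000
1 December – 31 December 2001: 1 month at 2.45% → $336000 × 2.45% × 1/12 = $686.0000
Total = $8078.0000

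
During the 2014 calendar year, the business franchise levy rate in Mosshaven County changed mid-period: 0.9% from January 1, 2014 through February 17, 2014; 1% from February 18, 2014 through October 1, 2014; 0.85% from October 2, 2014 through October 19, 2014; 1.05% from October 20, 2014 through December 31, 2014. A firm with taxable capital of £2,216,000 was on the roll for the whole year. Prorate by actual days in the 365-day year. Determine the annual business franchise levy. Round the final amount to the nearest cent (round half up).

£21,926.26

January 1 – February 17, 2014: 48 days at 0.9% → £2,216,000 × 0.9% × 48/365 = £2,622.7726
February 18 – October 1, 2014: 226 days at 1% → £2,216,000 × 1% × 226/365 = £13,720.9863
October 2 – October 19, 2014: 18 days at 0.85% → £2,216,000 × 0.85% × 18/365 = £928.8986
October 20 – December 31, 2014: 73 days at 1.05% → £2,216,000 × 1.05% × 73/365 = £4,653.6000
Total = £21,926.2575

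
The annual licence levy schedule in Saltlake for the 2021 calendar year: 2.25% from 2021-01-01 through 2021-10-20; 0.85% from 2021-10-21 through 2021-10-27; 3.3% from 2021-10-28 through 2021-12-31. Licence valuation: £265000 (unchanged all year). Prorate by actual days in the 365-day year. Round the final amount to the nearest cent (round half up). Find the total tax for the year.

2021-01-01 to 2021-10-20: 293 days at 2.25% → £265000 × 2.25% × 293/365 = £4786.3356
2021-10-21 to 2021-10-27: 7 days at 0.85% → £265000 × 0.85% × 7/365 = £43.1986
2021-10-28 to 2021-12-31: 65 days at 3.3% → £265000 × 3.3% × 65/365 = £1557.3288
Total = £6386.8630

£6386.86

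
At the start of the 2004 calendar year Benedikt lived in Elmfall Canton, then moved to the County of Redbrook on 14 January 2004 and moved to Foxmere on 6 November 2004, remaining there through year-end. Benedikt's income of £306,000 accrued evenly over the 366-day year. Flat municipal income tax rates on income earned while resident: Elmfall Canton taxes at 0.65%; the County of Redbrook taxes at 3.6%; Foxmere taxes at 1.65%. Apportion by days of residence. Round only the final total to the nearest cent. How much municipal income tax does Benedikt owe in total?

£9,782.39

Elmfall Canton, 1 January – 13 January 2004: 13 days → £306,000 × 0.65% × 13/366 = £70.6475
The County of Redbrook, 14 January – 5 November 2004: 297 days → £306,000 × 3.6% × 297/366 = £8,939.2131
Foxmere, 6 November – 31 December 2004: 56 days → £306,000 × 1.65% × 56/366 = £772.5246
Total = £9,782.3852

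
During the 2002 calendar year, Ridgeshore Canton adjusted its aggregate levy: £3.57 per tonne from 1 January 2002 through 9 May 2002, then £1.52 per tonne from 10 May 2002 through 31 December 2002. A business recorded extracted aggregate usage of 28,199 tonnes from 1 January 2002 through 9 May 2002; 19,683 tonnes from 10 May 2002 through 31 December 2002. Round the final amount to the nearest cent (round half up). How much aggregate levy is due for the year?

1 January – 9 May 2002: 28,199 tonnes at £3.57/tonne → £100,670.43
10 May – 31 December 2002: 19,683 tonnes at £1.52/tonne → £29,918.16

£130,588.59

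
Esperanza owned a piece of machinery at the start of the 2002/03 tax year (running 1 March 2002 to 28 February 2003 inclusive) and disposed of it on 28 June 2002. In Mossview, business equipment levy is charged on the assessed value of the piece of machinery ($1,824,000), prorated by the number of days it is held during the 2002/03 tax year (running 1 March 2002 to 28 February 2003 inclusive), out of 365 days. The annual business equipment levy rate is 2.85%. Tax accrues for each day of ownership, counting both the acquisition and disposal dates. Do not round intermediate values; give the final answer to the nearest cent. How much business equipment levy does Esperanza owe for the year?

$17,090.63

Days held (1 March – 28 June 2002): 120 out of 365
Tax = $1,824,000 × 2.85% × 120/365 = $17,090.6301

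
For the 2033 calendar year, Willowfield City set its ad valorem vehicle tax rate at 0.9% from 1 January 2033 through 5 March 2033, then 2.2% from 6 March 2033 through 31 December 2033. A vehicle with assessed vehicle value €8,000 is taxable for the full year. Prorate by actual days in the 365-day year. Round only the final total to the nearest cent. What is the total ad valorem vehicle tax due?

1 January – 5 March 2033: 64 days at 0.9% → €8,000 × 0.9% × 64/365 = €12.6247
6 March – 31 December 2033: 301 days at 2.2% → €8,000 × 2.2% × 301/365 = €145.1397
Total = €157.7644

€157.76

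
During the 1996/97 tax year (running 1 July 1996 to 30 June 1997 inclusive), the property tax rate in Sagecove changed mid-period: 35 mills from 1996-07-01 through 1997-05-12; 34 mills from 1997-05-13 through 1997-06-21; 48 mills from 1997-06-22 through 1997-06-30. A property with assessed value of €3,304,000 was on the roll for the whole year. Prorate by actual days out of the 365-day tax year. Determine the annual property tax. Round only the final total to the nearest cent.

1996-07-01 to 1997-05-12: 316 days at 35 mills → €3,304,000 × 3.5% × 316/365 = €100,115.7260
1997-05-13 to 1997-06-21: 40 days at 34 mills → €3,304,000 × 3.4% × 40/365 = €12,310.7945
1997-06-22 to 1997-06-30: 9 days at 48 mills → €3,304,000 × 4.8% × 9/365 = €3,910.4877
Total = €116,337.0082

€116,337.01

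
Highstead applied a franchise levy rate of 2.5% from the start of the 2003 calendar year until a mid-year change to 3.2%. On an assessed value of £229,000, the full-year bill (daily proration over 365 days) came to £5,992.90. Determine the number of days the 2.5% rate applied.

Let d = days at the first rate; then 365 − d days at the second rate.
£229,000 × [2.5%·d + 3.2%·(365−d)] / 365 = £5,992.90
Solving gives d = 304, so the new rate took effect on 1 November 2003.

304 days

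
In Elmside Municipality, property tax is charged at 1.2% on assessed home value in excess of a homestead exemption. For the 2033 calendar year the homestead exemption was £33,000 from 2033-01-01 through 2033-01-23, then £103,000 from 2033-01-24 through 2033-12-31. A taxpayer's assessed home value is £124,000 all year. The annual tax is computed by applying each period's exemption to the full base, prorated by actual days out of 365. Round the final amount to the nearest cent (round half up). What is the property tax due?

£304.93

2033-01-01 to 2033-01-23: 23 days, exemption £33,000 → (£124,000 − £33,000) × 1.2% × 23/365 = £68.8110
2033-01-24 to 2033-12-31: 342 days, exemption £103,000 → (£124,000 − £103,000) × 1.2% × 342/365 = £236.1205
Total = £304.9315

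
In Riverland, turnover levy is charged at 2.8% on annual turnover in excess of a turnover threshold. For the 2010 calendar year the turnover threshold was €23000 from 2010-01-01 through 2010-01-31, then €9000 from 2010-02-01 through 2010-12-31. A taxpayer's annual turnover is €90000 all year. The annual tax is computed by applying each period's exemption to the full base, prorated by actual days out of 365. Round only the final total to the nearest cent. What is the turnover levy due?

€2234.71

2010-01-01 to 2010-01-31: 31 days, exemption €23000 → (€90000 − €23000) × 2.8% × 31/365 = €159.3315
2010-02-01 to 2010-12-31: 334 days, exemption €9000 → (€90000 − €9000) × 2.8% × 334/365 = €2075.3753
Total = €2234.7068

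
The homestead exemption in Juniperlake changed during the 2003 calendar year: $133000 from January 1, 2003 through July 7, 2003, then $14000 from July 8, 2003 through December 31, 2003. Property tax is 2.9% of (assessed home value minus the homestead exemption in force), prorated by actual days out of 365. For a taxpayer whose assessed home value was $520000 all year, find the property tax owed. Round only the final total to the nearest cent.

January 1 – July 7, 2003: 188 days, exemption $133000 → ($520000 − $133000) × 2.9% × 188/365 = $5780.6137
July 8 – December 31, 2003: 177 days, exemption $14000 → ($520000 − $14000) × 2.9% × 177/365 = $7115.8849
Total = $12896.4986

$12896.50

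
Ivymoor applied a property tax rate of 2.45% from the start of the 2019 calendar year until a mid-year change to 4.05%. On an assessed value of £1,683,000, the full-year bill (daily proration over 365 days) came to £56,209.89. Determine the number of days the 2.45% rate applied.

162 days

Let d = days at the first rate; then 365 − d days at the second rate.
£1,683,000 × [2.45%·d + 4.05%·(365−d)] / 365 = £56,209.89
Solving gives d = 162, so the new rate took effect on June 12, 2019.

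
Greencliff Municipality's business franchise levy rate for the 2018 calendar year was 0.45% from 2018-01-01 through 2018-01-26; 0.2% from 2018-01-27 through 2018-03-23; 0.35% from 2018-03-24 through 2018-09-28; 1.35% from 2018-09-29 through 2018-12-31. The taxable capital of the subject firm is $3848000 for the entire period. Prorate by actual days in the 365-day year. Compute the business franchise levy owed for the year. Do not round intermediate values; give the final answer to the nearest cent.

2018-01-01 to 2018-01-26: 26 days at 0.45% → $3848000 × 0.45% × 26/365 = $1233.4685
2018-01-27 to 2018-03-23: 56 days at 0.2% → $3848000 × 0.2% × 56/365 = $1180.7562
2018-03-24 to 2018-09-28: 189 days at 0.35% → $3848000 × 0.35% × 189/365 = $6973.8411
2018-09-29 to 2018-12-31: 94 days at 1.35% → $3848000 × 1.35% × 94/365 = $13378.3890
Total = $22766.4548

$22766.45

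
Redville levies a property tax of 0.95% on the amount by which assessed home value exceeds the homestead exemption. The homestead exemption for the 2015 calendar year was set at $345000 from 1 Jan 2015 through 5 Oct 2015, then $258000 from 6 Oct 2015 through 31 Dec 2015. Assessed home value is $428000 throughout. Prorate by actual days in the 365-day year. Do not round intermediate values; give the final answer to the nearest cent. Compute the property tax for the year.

1 Jan – 5 Oct 2015: 278 days, exemption $345000 → ($428000 − $345000) × 0.95% × 278/365 = $600.5562
6 Oct – 31 Dec 2015: 87 days, exemption $258000 → ($428000 − $258000) × 0.95% × 87/365 = $384.9452
Total = $985.5014

$985.50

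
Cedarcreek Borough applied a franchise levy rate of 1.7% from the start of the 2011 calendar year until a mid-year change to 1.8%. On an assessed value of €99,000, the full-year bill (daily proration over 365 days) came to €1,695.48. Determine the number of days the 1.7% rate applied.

319 days

Let d = days at the first rate; then 365 − d days at the second rate.
€99,000 × [1.7%·d + 1.8%·(365−d)] / 365 = €1,695.48
Solving gives d = 319, so the new rate took effect on 16 Nov 2011.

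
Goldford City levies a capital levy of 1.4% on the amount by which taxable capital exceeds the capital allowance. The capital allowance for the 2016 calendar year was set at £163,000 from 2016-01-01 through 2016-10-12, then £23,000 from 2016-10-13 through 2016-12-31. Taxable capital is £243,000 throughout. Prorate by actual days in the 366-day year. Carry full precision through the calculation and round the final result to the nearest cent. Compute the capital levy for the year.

2016-01-01 to 2016-10-12: 286 days, exemption £163,000 → (£243,000 − £163,000) × 1.4% × 286/366 = £875.1913
2016-10-13 to 2016-12-31: 80 days, exemption £23,000 → (£243,000 − £23,000) × 1.4% × 80/366 = £673.2240
Total = £1,548.4153

£1,548.42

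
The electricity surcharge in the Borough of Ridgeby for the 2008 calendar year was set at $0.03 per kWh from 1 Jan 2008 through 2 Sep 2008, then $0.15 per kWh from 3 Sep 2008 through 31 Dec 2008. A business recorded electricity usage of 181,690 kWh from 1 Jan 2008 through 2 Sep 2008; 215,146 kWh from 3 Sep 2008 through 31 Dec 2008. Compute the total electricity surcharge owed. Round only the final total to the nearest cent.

1 Jan – 2 Sep 2008: 181,690 kWh at $0.03/kWh → $5450.70
3 Sep – 31 Dec 2008: 215,146 kWh at $0.15/kWh → $32271.90

$37722.60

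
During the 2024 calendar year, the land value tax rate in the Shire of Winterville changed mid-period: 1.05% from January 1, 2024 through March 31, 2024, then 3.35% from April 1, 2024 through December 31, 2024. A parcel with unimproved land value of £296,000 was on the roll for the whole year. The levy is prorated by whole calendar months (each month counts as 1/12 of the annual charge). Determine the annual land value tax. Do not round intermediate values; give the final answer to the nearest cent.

£8,214.00

January 1 – March 31, 2024: 3 months at 1.05% → £296,000 × 1.05% × 3/12 = £777.0000
April 1 – December 31, 2024: 9 months at 3.35% → £296,000 × 3.35% × 9/12 = £7,437.0000
Total = £8,214.0000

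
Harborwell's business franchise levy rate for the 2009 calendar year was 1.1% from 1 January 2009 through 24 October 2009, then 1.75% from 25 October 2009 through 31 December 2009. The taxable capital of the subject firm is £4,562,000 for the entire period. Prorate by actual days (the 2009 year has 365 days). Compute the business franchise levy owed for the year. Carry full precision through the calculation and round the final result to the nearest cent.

£55,706.39

1 January – 24 October 2009: 297 days at 1.1% → £4,562,000 × 1.1% × 297/365 = £40,833.0247
25 October – 31 December 2009: 68 days at 1.75% → £4,562,000 × 1.75% × 68/365 = £14,873.3699
Total = £55,706.3945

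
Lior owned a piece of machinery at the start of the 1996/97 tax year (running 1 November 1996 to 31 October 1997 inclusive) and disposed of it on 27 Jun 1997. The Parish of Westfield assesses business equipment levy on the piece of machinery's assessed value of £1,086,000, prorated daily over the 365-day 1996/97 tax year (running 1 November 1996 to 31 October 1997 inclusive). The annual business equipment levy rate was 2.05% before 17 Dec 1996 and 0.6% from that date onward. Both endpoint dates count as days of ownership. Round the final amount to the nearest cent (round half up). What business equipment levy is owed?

1 Nov – 16 Dec 1996: 46 days at 2.05% → £1,086,000 × 2.05% × 46/365 = £2,805.7479
17 Dec 1996 – 27 Jun 1997: 193 days at 0.6% → £1,086,000 × 0.6% × 193/365 = £3,445.4466
Total = £6,251.1945

£6,251.19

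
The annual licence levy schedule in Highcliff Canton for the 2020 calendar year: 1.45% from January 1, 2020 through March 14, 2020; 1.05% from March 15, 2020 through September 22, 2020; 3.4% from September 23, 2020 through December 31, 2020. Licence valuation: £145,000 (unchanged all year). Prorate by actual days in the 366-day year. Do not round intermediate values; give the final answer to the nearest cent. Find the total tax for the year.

£2,570.78

January 1 – March 14, 2020: 74 days at 1.45% → £145,000 × 1.45% × 74/366 = £425.0956
March 15 – September 22, 2020: 192 days at 1.05% → £145,000 × 1.05% × 192/366 = £798.6885
September 23 – December 31, 2020: 100 days at 3.4% → £145,000 × 3.4% × 100/366 = £1,346.9945
Total = £2,570.7787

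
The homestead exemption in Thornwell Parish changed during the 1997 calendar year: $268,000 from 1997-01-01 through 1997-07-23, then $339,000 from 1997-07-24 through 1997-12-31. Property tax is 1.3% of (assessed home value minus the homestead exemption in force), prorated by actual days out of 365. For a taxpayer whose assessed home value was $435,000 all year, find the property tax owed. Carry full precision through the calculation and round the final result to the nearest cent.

1997-01-01 to 1997-07-23: 204 days, exemption $268,000 → ($435,000 − $268,000) × 1.3% × 204/365 = $1,213.3808
1997-07-24 to 1997-12-31: 161 days, exemption $339,000 → ($435,000 − $339,000) × 1.3% × 161/365 = $550.4877
Total = $1,763.8685

$1,763.87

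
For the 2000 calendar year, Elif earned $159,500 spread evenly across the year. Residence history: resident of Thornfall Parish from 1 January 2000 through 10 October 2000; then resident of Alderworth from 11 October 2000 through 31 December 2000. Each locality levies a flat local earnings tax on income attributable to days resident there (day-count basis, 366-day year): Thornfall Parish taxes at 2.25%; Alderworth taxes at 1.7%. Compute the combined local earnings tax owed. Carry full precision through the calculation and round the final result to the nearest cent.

$3,392.21

Thornfall Parish, 1 January – 10 October 2000: 284 days → $159,500 × 2.25% × 284/366 = $2,784.7131
Alderworth, 11 October – 31 December 2000: 82 days → $159,500 × 1.7% × 82/366 = $607.4945
Total = $3,392.2077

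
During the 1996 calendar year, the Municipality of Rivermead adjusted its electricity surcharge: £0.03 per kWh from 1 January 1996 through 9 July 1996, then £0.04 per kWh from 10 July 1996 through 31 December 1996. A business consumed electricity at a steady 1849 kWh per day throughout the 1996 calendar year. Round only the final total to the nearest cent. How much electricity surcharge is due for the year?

£23537.77

1 January – 9 July 1996: 191 days × 1849 kWh/day = 353,159 kWh at £0.03/kWh → £10594.77
10 July – 31 December 1996: 175 days × 1849 kWh/day = 323,575 kWh at £0.04/kWh → £12943.00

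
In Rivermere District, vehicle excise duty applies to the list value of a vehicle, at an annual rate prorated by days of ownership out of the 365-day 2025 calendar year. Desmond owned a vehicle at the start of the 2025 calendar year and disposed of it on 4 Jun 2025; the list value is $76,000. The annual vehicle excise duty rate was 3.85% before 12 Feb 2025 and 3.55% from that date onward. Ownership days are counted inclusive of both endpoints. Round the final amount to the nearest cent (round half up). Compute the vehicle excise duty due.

1 Jan – 11 Feb 2025: 42 days at 3.85% → $76,000 × 3.85% × 42/365 = $336.6904
12 Feb – 4 Jun 2025: 113 days at 3.55% → $76,000 × 3.55% × 113/365 = $835.2712
Total = $1,171.9616

$1,171.96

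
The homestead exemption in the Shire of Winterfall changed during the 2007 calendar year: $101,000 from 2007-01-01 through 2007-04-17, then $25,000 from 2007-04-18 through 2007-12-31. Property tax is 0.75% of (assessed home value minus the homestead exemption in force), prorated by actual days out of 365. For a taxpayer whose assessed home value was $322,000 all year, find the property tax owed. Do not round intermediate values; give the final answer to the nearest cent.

2007-01-01 to 2007-04-17: 107 days, exemption $101,000 → ($322,000 − $101,000) × 0.75% × 107/365 = $485.8973
2007-04-18 to 2007-12-31: 258 days, exemption $25,000 → ($322,000 − $25,000) × 0.75% × 258/365 = $1,574.5068
Total = $2,060.4041

$2,060.40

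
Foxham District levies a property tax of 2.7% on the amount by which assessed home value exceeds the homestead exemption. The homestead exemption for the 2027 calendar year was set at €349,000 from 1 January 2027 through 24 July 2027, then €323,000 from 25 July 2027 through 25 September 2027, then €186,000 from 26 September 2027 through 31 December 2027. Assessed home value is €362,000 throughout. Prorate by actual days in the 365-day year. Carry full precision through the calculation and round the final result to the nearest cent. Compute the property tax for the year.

€1,641.75

1 January – 24 July 2027: 205 days, exemption €349,000 → (€362,000 − €349,000) × 2.7% × 205/365 = €197.1370
25 July – 25 September 2027: 63 days, exemption €323,000 → (€362,000 − €323,000) × 2.7% × 63/365 = €181.7507
26 September – 31 December 2027: 97 days, exemption €186,000 → (€362,000 − €186,000) × 2.7% × 97/365 = €1,262.8603
Total = €1,641.7479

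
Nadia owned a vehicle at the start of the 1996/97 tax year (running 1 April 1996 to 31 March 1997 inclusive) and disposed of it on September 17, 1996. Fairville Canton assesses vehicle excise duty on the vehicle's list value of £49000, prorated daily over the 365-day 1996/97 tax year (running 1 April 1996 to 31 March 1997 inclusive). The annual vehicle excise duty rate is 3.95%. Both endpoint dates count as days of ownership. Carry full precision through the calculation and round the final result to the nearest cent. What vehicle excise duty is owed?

Days held (April 1 – September 17, 1996): 170 out of 365
Tax = £49000 × 3.95% × 170/365 = £901.4658

£901.47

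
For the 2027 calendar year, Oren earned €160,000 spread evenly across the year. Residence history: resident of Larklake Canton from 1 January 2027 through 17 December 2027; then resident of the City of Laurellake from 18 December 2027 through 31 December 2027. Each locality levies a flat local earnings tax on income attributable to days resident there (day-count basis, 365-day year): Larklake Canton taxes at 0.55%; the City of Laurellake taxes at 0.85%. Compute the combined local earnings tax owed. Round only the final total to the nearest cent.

€898.41

Larklake Canton, 1 January – 17 December 2027: 351 days → €160,000 × 0.55% × 351/365 = €846.2466
The City of Laurellake, 18 December – 31 December 2027: 14 days → €160,000 × 0.85% × 14/365 = €52.1644
Total = €898.4110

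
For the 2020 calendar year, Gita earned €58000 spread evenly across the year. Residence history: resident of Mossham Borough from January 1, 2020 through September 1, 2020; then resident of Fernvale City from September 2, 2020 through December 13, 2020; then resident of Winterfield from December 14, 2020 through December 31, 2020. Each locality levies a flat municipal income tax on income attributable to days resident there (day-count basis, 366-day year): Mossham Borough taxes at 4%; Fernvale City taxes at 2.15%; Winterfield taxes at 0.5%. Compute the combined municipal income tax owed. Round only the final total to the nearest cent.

€1918.20

Mossham Borough, January 1 – September 1, 2020: 245 days → €58000 × 4% × 245/366 = €1553.0055
Fernvale City, September 2 – December 13, 2020: 103 days → €58000 × 2.15% × 103/366 = €350.9317
Winterfield, December 14 – December 31, 2020: 18 days → €58000 × 0.5% × 18/366 = €14.2623
Total = €1918.1995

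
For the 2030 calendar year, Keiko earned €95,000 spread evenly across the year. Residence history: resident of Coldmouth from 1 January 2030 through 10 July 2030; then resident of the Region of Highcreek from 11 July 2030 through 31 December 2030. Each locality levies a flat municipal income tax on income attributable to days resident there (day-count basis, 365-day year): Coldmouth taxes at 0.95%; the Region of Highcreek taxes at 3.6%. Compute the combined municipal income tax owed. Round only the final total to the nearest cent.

€2,102.62

Coldmouth, 1 January – 10 July 2030: 191 days → €95,000 × 0.95% × 191/365 = €472.2671
The Region of Highcreek, 11 July – 31 December 2030: 174 days → €95,000 × 3.6% × 174/365 = €1,630.3562
Total = €2,102.6233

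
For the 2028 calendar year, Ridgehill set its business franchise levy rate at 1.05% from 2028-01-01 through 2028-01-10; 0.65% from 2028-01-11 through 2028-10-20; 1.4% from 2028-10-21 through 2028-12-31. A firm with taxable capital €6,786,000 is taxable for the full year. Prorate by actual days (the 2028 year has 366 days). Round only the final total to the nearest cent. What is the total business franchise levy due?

€54,862.77

2028-01-01 to 2028-01-10: 10 days at 1.05% → €6,786,000 × 1.05% × 10/366 = €1,946.8033
2028-01-11 to 2028-10-20: 284 days at 0.65% → €6,786,000 × 0.65% × 284/366 = €34,226.6557
2028-10-21 to 2028-12-31: 72 days at 1.4% → €6,786,000 × 1.4% × 72/366 = €18,689.3115
Total = €54,862.7705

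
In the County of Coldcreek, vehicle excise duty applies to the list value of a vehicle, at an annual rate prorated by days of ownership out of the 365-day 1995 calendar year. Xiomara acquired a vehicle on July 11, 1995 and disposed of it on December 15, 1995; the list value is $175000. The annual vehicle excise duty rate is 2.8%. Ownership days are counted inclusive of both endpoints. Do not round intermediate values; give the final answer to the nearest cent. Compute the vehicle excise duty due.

Days held (July 11 – December 15, 1995): 158 out of 365
Tax = $175000 × 2.8% × 158/365 = $2121.0959

$2121.10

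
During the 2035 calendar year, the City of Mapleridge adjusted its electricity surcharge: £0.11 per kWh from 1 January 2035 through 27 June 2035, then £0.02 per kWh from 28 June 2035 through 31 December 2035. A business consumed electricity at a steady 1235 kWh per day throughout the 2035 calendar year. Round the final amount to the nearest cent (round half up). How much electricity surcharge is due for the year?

1 January – 27 June 2035: 178 days × 1235 kWh/day = 219,830 kWh at £0.11/kWh → £24181.30
28 June – 31 December 2035: 187 days × 1235 kWh/day = 230,945 kWh at £0.02/kWh → £4618.90

£28800.20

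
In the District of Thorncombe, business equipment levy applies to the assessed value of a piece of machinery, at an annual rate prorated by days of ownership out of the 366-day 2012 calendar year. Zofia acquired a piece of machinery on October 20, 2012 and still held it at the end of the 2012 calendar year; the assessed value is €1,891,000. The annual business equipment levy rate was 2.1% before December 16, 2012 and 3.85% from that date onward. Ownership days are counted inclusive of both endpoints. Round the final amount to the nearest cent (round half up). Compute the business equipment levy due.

€9,367.17

October 20 – December 15, 2012: 57 days at 2.1% → €1,891,000 × 2.1% × 57/366 = €6,184.5000
December 16 – December 31, 2012: 16 days at 3.85% → €1,891,000 × 3.85% × 16/366 = €3,182.6667
Total = €9,367.1667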